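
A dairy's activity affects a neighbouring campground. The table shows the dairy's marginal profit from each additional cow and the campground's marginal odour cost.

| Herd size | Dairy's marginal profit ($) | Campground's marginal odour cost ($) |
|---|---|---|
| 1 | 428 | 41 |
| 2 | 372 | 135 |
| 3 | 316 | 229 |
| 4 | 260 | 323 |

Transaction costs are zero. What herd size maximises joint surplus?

Bargaining reaches the level where marginal profit last exceeds marginal odour cost.
That holds through level 3 (316 ≥ 229) but not at 4 (260 < 323).

3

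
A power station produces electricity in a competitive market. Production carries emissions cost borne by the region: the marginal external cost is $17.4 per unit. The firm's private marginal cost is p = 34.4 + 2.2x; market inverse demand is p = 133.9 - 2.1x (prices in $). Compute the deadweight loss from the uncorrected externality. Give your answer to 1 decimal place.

DWL = $35.2

Market equilibrium (private): 34.4 + 2.2x = 133.9 - 2.1x → x_m = 23.1395.
Social marginal cost = private MC + MEC = 51.8 + 2.2x.
Set SMC = demand: 51.8 + 2.2x = 133.9 - 2.1x → x* = 19.0930.
Between x* and x_m the wedge SMC − demand runs linearly from 0 to MEC(x_m), so the loss is a triangle.
DWL = ½ × 4.0465 × 17.4000 = 35.2046.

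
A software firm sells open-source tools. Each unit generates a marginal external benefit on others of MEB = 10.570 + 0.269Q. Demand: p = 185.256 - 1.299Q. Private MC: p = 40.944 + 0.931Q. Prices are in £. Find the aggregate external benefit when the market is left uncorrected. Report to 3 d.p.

Market equilibrium (private): 40.944 + 0.931Q = 185.256 - 1.299Q → Q_m = 64.7139.
Total external benefit = ∫₀^{Q_m} (10.570 + 0.269Q) dQ = 10.570×64.7139 + ½×0.269×64.7139² = 1247.2970.

£1247.297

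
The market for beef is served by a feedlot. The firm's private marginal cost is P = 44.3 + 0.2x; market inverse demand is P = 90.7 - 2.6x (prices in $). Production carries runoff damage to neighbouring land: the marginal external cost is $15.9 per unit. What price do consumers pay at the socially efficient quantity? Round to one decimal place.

Social marginal cost = private MC + MEC = 60.2 + 0.2x.
Set SMC = demand: 60.2 + 0.2x = 90.7 - 2.6x → x* = 10.8929.
Consumer price on the demand curve at x*: 90.7 − 2.6×10.8929 = 62.3785.

P = $62.4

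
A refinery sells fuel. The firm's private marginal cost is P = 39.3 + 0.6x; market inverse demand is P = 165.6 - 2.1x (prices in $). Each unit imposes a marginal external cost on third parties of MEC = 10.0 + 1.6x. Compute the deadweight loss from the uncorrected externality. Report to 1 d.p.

Market equilibrium (private): 39.3 + 0.6x = 165.6 - 2.1x → x_m = 46.7778.
Social marginal cost = private MC + MEC = 49.3 + 2.2x.
Set SMC = demand: 49.3 + 2.2x = 165.6 - 2.1x → x* = 27.0465.
Between x* and x_m the wedge SMC − demand runs linearly from 0 to MEC(x_m), so the loss is a triangle.
DWL = ½ × 19.7313 × 84.8444 = 837.0452.

DWL = $837.0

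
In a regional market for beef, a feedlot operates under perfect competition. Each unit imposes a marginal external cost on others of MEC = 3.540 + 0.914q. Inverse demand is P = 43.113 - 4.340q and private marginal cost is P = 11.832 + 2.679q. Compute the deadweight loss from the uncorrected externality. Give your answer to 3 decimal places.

Market equilibrium (private): 11.832 + 2.679q = 43.113 - 4.340q → q_m = 4.4566.
Social marginal cost = private MC + MEC = 15.372 + 3.593q.
Set SMC = demand: 15.372 + 3.593q = 43.113 - 4.340q → q* = 3.4969.
The welfare-loss triangle has base |q_m − q*| and height MEC(q_m) (the vertical gap between SMC and demand is zero at q* and MEC at q_m).
DWL = ½ × 0.9597 × 7.6133 = 3.6532.

DWL = 3.653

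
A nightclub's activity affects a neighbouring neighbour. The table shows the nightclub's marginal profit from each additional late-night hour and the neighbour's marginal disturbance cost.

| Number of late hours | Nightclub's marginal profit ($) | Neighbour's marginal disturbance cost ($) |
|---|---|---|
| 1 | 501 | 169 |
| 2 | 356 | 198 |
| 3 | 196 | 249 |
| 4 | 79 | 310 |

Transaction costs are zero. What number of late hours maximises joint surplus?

2

Bargaining reaches the level where marginal profit last exceeds marginal disturbance cost.
That holds through level 2 (356 ≥ 198) but not at 3 (196 < 249).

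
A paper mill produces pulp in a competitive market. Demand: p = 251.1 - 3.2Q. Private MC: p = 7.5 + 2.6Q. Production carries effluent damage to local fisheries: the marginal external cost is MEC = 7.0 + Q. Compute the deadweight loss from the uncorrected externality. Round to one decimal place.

Market equilibrium (private): 7.5 + 2.6Q = 251.1 - 3.2Q → Q_m = 42.0000.
Social marginal cost = private MC + MEC = 14.5 + 3.6Q.
Set SMC = demand: 14.5 + 3.6Q = 251.1 - 3.2Q → Q* = 34.7941.
The welfare-loss triangle has base |Q_m − Q*| and height MEC(Q_m) (the vertical gap between SMC and demand is zero at Q* and MEC at Q_m).
DWL = ½ × 7.2059 × 49.0000 = 176.5446.

DWL = 176.5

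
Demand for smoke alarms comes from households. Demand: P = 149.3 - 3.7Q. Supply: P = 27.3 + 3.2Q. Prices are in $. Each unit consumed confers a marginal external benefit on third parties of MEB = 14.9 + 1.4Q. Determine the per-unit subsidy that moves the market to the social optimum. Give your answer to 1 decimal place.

Social marginal benefit = demand + MEB = 164.2 - 2.3Q.
Set SMB = MC: 164.2 - 2.3Q = 27.3 + 3.2Q → Q* = 24.8909.
The Pigouvian subsidy equals MEB at Q*: 14.9 + 1.4×24.8909 = 49.7473.

subsidy = $49.7 per unit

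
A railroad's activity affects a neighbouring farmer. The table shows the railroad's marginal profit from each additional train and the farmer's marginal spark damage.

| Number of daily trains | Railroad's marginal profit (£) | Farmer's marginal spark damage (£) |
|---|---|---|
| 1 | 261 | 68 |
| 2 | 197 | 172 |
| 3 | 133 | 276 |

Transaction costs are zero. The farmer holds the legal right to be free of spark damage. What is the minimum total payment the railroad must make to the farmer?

£240

Efficient level: marginal profit ≥ marginal spark damage through level 2, so k* = 2.
With the farmer holding the right, the railroad must at least compensate total damage at k*: 68 + 172 = 240.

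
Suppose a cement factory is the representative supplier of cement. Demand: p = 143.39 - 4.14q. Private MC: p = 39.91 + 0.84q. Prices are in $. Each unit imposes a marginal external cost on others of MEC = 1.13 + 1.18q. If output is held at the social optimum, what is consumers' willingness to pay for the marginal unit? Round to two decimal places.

Social marginal cost = private MC + MEC = 41.04 + 2.02q.
Set SMC = demand: 41.04 + 2.02q = 143.39 - 4.14q → q* = 16.6153.
Consumer price on the demand curve at q*: 143.39 − 4.14×16.6153 = 74.6027.

P = $74.60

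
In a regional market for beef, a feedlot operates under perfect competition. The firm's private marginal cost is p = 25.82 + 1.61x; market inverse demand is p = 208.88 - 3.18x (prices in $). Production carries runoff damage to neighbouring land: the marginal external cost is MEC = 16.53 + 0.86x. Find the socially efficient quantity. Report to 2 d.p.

Social marginal cost = private MC + MEC = 42.35 + 2.47x.
Set SMC = demand: 42.35 + 2.47x = 208.88 - 3.18x → x* = 29.4743.

x* = 29.47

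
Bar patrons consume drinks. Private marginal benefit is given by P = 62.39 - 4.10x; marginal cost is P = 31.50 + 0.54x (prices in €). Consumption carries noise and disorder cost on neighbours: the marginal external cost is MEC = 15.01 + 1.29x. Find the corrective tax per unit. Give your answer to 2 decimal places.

tax = €18.46 per unit

Social marginal benefit = demand − MEC = 47.38 - 5.39x.
Set SMB = MC: 47.38 - 5.39x = 31.50 + 0.54x → x* = 2.6779.
The Pigouvian tax equals MEC at x*: 15.01 + 1.29×2.6779 = 18.4645.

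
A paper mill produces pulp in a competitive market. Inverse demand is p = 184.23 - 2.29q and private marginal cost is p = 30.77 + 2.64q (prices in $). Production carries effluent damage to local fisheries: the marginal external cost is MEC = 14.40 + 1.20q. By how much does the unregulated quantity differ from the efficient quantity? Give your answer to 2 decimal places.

Market equilibrium (private): 30.77 + 2.64q = 184.23 - 2.29q → q_m = 31.1278.
Social marginal cost = private MC + MEC = 45.17 + 3.84q.
Set SMC = demand: 45.17 + 3.84q = 184.23 - 2.29q → q* = 22.6852.
Gap = |31.1278 − 22.6852| = 8.4426.

8.44 units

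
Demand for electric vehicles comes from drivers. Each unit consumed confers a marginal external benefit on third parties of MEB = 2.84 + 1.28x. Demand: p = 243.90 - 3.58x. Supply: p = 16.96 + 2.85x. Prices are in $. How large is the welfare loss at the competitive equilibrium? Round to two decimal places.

Market equilibrium (private): 16.96 + 2.85x = 243.90 - 3.58x → x_m = 35.2939.
Social marginal benefit = demand + MEB = 246.74 - 2.30x.
Set SMB = MC: 246.74 - 2.30x = 16.96 + 2.85x → x* = 44.6175.
The welfare-loss triangle has base |x_m − x*| and height MEB(x_m) (the vertical gap between SMB and MC is zero at x* and MEB at x_m).
DWL = ½ × 9.3236 × 48.0162 = 223.8419.

DWL = $223.84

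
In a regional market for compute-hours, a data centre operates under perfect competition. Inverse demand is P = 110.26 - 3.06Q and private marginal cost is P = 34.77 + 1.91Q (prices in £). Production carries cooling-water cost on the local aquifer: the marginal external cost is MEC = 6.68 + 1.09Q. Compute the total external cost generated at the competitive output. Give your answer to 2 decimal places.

£227.20

Market equilibrium (private): 34.77 + 1.91Q = 110.26 - 3.06Q → Q_m = 15.1891.
Total external cost = ∫₀^{Q_m} (6.68 + 1.09Q) dQ = 6.68×15.1891 + ½×1.09×15.1891² = 227.1995.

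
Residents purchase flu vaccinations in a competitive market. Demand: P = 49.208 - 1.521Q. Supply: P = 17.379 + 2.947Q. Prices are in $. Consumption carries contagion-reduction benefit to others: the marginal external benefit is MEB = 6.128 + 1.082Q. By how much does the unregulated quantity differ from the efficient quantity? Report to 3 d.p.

Market equilibrium (private): 17.379 + 2.947Q = 49.208 - 1.521Q → Q_m = 7.1238.
Social marginal benefit = demand + MEB = 55.336 - 0.439Q.
Set SMB = MC: 55.336 - 0.439Q = 17.379 + 2.947Q → Q* = 11.2100.
Gap = |7.1238 − 11.2100| = 4.0862.

4.086 units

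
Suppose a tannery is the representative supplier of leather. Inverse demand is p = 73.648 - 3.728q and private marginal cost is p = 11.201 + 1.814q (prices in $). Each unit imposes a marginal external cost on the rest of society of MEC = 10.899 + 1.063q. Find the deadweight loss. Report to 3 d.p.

Market equilibrium (private): 11.201 + 1.814q = 73.648 - 3.728q → q_m = 11.2680.
Social marginal cost = private MC + MEC = 22.100 + 2.877q.
Set SMC = demand: 22.100 + 2.877q = 73.648 - 3.728q → q* = 7.8044.
Between q* and q_m the wedge SMC − demand runs linearly from 0 to MEC(q_m), so the loss is a triangle.
DWL = ½ × 3.4636 × 22.8768 = 39.6180.

DWL = $39.618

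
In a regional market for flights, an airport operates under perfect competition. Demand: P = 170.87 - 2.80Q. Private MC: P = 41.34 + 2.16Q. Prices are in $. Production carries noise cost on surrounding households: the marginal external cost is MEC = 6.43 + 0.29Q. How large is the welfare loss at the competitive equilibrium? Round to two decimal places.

DWL = $18.68

Market equilibrium (private): 41.34 + 2.16Q = 170.87 - 2.80Q → Q_m = 26.1149.
Social marginal cost = private MC + MEC = 47.77 + 2.45Q.
Set SMC = demand: 47.77 + 2.45Q = 170.87 - 2.80Q → Q* = 23.4476.
Height of the DWL triangle at Q_m is SMC(Q_m) − demand(Q_m) = MEC(Q_m) = 14.0033.
DWL = ½ × 2.6673 × 14.0033 = 18.6755.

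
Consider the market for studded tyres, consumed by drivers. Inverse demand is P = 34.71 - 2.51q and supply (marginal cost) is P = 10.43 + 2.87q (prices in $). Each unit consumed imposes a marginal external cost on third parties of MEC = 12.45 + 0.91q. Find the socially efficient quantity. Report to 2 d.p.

q* = 1.88

Social marginal benefit = demand − MEC = 22.26 - 3.42q.
Set SMB = MC: 22.26 - 3.42q = 10.43 + 2.87q → q* = 1.8808.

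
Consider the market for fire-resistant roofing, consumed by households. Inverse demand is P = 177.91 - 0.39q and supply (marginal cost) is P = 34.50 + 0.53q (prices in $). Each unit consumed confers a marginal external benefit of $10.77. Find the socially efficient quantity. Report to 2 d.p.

q* = 167.59

Social marginal benefit = demand + MEB = 188.68 - 0.39q.
Set SMB = MC: 188.68 - 0.39q = 34.50 + 0.53q → q* = 167.5870.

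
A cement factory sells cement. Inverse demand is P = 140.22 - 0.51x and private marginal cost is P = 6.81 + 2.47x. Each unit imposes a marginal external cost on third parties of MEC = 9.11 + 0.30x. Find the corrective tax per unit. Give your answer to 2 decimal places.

Social marginal cost = private MC + MEC = 15.92 + 2.77x.
Set SMC = demand: 15.92 + 2.77x = 140.22 - 0.51x → x* = 37.8963.
The Pigouvian tax equals MEC at x*: 9.11 + 0.30×37.8963 = 20.4789.

tax = 20.48 per unit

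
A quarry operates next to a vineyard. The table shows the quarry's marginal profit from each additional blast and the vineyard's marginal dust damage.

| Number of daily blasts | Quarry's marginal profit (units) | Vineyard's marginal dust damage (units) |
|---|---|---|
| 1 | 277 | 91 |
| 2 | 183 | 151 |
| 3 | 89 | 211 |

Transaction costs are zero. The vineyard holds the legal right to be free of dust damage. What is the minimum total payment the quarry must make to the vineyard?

242

Efficient level: marginal profit ≥ marginal dust damage through level 2, so k* = 2.
With the vineyard holding the right, the quarry must at least compensate total damage at k*: 91 + 151 = 242.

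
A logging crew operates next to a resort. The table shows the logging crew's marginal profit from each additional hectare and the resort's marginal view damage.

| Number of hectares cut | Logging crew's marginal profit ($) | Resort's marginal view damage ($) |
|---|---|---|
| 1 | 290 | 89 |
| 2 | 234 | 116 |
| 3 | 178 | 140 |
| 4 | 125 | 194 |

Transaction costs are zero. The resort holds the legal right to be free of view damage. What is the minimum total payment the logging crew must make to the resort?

$345

Efficient level: marginal profit ≥ marginal view damage through level 3, so k* = 3.
With the resort holding the right, the logging crew must at least compensate total damage at k*: 89 + 116 + 140 = 345.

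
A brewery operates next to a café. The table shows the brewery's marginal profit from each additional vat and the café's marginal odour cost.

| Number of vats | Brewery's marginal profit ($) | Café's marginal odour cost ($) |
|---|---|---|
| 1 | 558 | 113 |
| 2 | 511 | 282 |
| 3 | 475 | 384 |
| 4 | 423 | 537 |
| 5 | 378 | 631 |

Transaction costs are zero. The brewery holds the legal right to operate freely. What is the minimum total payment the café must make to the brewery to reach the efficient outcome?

Left alone the brewery would choose level 5 (marginal profit stays positive).
Efficient level: k* = 3 (marginal profit ≥ marginal odour cost through 3).
The café must at least cover the brewery's forgone profit from cutting 5→3: 423 + 378 = 801.

$801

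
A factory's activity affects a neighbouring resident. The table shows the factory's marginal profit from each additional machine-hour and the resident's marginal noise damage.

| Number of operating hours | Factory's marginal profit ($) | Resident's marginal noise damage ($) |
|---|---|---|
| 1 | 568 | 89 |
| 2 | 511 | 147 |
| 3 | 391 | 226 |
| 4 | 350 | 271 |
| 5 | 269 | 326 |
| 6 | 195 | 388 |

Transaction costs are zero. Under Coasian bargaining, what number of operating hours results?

Bargaining reaches the level where marginal profit last exceeds marginal noise damage.
That holds through level 4 (350 ≥ 271) but not at 5 (269 < 326).

4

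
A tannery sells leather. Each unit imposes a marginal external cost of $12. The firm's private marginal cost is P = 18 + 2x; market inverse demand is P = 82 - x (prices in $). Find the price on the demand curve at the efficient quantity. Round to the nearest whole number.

Social marginal cost = private MC + MEC = 30 + 2x.
Set SMC = demand: 30 + 2x = 82 - x → x* = 17.3333.
Consumer price on the demand curve at x*: 82 − 1×17.3333 = 64.6667.

P = $65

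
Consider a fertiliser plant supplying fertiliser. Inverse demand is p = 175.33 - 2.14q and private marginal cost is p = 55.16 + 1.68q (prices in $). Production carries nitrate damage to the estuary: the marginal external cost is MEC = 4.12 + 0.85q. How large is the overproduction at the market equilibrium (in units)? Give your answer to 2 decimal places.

6.61 units

Market equilibrium (private): 55.16 + 1.68q = 175.33 - 2.14q → q_m = 31.4581.
Social marginal cost = private MC + MEC = 59.28 + 2.53q.
Set SMC = demand: 59.28 + 2.53q = 175.33 - 2.14q → q* = 24.8501.
Gap = |31.4581 − 24.8501| = 6.6080.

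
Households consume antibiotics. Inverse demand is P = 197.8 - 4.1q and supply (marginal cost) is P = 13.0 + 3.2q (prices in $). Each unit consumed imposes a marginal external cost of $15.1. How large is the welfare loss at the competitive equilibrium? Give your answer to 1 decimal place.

Market equilibrium (private): 13.0 + 3.2q = 197.8 - 4.1q → q_m = 25.3151.
Social marginal benefit = demand − MEC = 182.7 - 4.1q.
Set SMB = MC: 182.7 - 4.1q = 13.0 + 3.2q → q* = 23.2466.
Height of the DWL triangle at q_m is MC(q_m) − SMB(q_m) = MEC(q_m) = 15.1000.
DWL = ½ × 2.0685 × 15.1000 = 15.6172.

DWL = $15.6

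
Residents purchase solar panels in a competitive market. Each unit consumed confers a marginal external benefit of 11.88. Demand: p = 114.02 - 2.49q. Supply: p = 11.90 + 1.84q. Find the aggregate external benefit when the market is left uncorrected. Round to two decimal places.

Market equilibrium (private): 11.90 + 1.84q = 114.02 - 2.49q → q_m = 23.5843.
Total external benefit = MEB × q_m = 11.88 × 23.5843 = 280.1815.

280.18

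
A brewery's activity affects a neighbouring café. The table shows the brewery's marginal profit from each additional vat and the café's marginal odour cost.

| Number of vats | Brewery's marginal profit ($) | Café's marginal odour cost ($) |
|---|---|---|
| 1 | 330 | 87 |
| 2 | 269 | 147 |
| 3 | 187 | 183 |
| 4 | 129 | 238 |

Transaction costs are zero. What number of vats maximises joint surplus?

Bargaining reaches the level where marginal profit last exceeds marginal odour cost.
That holds through level 3 (187 ≥ 183) but not at 4 (129 < 238).

3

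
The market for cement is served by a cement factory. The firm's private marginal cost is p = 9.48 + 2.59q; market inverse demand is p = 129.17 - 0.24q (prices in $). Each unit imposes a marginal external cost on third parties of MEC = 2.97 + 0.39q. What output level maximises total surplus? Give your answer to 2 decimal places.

q* = 36.25

Social marginal cost = private MC + MEC = 12.45 + 2.98q.
Set SMC = demand: 12.45 + 2.98q = 129.17 - 0.24q → q* = 36.2484.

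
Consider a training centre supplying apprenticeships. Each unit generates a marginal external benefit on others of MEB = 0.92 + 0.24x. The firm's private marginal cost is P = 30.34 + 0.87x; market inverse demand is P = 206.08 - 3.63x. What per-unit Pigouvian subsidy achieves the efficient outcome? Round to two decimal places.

subsidy = 10.87 per unit

Social marginal cost = private MC − MEB = 29.42 + 0.63x.
Set SMC = demand: 29.42 + 0.63x = 206.08 - 3.63x → x* = 41.4695.
The Pigouvian subsidy equals MEB at x*: 0.92 + 0.24×41.4695 = 10.8727.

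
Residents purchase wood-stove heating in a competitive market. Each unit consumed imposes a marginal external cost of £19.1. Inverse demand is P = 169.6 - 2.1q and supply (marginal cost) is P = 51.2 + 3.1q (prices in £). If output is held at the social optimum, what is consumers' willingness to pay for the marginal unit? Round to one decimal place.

P = £129.5

Social marginal benefit = demand − MEC = 150.5 - 2.1q.
Set SMB = MC: 150.5 - 2.1q = 51.2 + 3.1q → q* = 19.0962.
Consumer price on the demand curve at q*: 169.6 − 2.1×19.0962 = 129.4980.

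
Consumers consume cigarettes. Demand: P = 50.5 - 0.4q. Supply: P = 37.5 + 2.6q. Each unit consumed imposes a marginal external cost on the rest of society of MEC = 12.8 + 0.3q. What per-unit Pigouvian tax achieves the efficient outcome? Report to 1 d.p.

Social marginal benefit = demand − MEC = 37.7 - 0.7q.
Set SMB = MC: 37.7 - 0.7q = 37.5 + 2.6q → q* = 0.0606.
The Pigouvian tax equals MEC at q*: 12.8 + 0.3×0.0606 = 12.8182.

tax = 12.8 per unit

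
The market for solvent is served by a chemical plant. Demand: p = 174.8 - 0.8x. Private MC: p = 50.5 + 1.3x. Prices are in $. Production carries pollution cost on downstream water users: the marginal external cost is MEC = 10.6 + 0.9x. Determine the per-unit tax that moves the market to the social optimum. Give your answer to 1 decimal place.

Social marginal cost = private MC + MEC = 61.1 + 2.2x.
Set SMC = demand: 61.1 + 2.2x = 174.8 - 0.8x → x* = 37.9000.
The Pigouvian tax equals MEC at x*: 10.6 + 0.9×37.9000 = 44.7100.

tax = $44.7 per unit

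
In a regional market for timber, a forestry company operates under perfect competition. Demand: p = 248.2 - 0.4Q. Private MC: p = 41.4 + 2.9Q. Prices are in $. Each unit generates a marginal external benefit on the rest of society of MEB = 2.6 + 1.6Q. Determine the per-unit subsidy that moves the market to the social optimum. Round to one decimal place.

Social marginal cost = private MC − MEB = 38.8 + 1.3Q.
Set SMC = demand: 38.8 + 1.3Q = 248.2 - 0.4Q → Q* = 123.1765.
The Pigouvian subsidy equals MEB at Q*: 2.6 + 1.6×123.1765 = 199.6824.

subsidy = $199.7 per unit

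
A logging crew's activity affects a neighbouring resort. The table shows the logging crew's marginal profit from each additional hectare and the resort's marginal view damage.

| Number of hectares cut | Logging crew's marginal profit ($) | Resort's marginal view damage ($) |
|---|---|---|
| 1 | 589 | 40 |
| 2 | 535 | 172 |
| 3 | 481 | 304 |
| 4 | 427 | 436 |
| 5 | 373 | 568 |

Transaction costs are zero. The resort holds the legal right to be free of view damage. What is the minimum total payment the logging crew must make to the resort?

$516

Efficient level: marginal profit ≥ marginal view damage through level 3, so k* = 3.
With the resort holding the right, the logging crew must at least compensate total damage at k*: 40 + 172 + 304 = 516.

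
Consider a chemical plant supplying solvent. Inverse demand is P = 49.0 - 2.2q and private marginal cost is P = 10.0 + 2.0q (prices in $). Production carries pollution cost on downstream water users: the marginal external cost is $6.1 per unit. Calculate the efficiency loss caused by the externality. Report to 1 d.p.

Market equilibrium (private): 10.0 + 2.0q = 49.0 - 2.2q → q_m = 9.2857.
Social marginal cost = private MC + MEC = 16.1 + 2.0q.
Set SMC = demand: 16.1 + 2.0q = 49.0 - 2.2q → q* = 7.8333.
The loss is the area between SMC and demand from q* to q_m; with linear curves that's a triangle of height MEC(q_m).
DWL = ½ × 1.4524 × 6.1000 = 4.4298.

DWL = $4.4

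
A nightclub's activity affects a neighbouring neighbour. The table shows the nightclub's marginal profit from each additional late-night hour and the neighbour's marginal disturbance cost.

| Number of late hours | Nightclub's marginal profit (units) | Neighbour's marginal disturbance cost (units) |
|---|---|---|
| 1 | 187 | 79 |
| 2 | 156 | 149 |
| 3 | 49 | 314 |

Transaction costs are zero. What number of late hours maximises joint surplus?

2

Bargaining reaches the level where marginal profit last exceeds marginal disturbance cost.
That holds through level 2 (156 ≥ 149) but not at 3 (49 < 314).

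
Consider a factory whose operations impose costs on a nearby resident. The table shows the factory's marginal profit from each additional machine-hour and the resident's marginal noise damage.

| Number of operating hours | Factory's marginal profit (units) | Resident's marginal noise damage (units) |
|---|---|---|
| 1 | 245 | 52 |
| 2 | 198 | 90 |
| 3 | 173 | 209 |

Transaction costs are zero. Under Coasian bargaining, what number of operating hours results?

Bargaining reaches the level where marginal profit last exceeds marginal noise damage.
That holds through level 2 (198 ≥ 90) but not at 3 (173 < 209).

2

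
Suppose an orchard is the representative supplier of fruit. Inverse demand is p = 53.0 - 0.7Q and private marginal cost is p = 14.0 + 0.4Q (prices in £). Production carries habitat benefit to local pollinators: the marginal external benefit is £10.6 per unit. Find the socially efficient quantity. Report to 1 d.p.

Q* = 45.1

Social marginal cost = private MC − MEB = 3.4 + 0.4Q.
Set SMC = demand: 3.4 + 0.4Q = 53.0 - 0.7Q → Q* = 45.0909.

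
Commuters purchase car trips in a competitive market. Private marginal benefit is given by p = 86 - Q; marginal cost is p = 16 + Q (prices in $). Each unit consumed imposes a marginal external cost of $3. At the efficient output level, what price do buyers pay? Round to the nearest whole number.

P = $53

Social marginal benefit = demand − MEC = 83 - Q.
Set SMB = MC: 83 - Q = 16 + Q → Q* = 33.5000.
Consumer price on the demand curve at Q*: 86 − 1×33.5000 = 52.5000.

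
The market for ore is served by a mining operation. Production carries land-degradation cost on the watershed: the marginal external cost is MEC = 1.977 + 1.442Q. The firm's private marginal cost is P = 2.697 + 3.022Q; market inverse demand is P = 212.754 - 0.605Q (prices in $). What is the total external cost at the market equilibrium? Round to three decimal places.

Market equilibrium (private): 2.697 + 3.022Q = 212.754 - 0.605Q → Q_m = 57.9148.
Total external cost = ∫₀^{Q_m} (1.977 + 1.442Q) dQ = 1.977×57.9148 + ½×1.442×57.9148² = 2532.8210.

$2532.821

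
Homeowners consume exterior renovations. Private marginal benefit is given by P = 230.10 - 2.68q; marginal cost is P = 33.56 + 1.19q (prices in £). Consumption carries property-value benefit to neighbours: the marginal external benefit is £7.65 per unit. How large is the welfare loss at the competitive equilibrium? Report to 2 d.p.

Market equilibrium (private): 33.56 + 1.19q = 230.10 - 2.68q → q_m = 50.7855.
Social marginal benefit = demand + MEB = 237.75 - 2.68q.
Set SMB = MC: 237.75 - 2.68q = 33.56 + 1.19q → q* = 52.7623.
The loss is the area between SMB and MC from q* to q_m; with linear curves that's a triangle of height MEB(q_m).
DWL = ½ × 1.9768 × 7.6500 = 7.5613.

DWL = £7.56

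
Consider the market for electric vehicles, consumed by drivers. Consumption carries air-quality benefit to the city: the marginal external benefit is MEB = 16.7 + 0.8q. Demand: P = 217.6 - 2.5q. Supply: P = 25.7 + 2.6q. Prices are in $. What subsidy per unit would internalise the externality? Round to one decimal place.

Social marginal benefit = demand + MEB = 234.3 - 1.7q.
Set SMB = MC: 234.3 - 1.7q = 25.7 + 2.6q → q* = 48.5116.
The Pigouvian subsidy equals MEB at q*: 16.7 + 0.8×48.5116 = 55.5093.

subsidy = $55.5 per unit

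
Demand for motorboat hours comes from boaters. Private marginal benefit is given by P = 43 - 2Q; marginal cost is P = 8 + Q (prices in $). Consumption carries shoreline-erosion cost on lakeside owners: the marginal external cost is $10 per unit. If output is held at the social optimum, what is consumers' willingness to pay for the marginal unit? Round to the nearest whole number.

P = $26

Social marginal benefit = demand − MEC = 33 - 2Q.
Set SMB = MC: 33 - 2Q = 8 + Q → Q* = 8.3333.
Consumer price on the demand curve at Q*: 43 − 2×8.3333 = 26.3334.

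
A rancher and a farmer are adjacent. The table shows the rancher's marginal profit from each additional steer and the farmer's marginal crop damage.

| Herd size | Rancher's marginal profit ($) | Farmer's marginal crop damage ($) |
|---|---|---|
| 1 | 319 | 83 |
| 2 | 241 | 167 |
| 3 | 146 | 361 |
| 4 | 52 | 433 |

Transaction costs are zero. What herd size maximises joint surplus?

2

Bargaining reaches the level where marginal profit last exceeds marginal crop damage.
That holds through level 2 (241 ≥ 167) but not at 3 (146 < 361).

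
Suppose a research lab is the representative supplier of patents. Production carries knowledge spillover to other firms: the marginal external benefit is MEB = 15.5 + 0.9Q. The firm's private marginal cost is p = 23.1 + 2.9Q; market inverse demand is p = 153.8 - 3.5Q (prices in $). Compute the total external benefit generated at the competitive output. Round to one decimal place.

Market equilibrium (private): 23.1 + 2.9Q = 153.8 - 3.5Q → Q_m = 20.4219.
Total external benefit = ∫₀^{Q_m} (15.5 + 0.9Q) dQ = 15.5×20.4219 + ½×0.9×20.4219² = 504.2137.

$504.2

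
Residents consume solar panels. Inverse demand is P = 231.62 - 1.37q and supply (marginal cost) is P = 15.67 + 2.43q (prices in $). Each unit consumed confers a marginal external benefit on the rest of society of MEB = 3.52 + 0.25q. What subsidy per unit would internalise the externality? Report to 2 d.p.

subsidy = $18.98 per unit

Social marginal benefit = demand + MEB = 235.14 - 1.12q.
Set SMB = MC: 235.14 - 1.12q = 15.67 + 2.43q → q* = 61.8225.
The Pigouvian subsidy equals MEB at q*: 3.52 + 0.25×61.8225 = 18.9756.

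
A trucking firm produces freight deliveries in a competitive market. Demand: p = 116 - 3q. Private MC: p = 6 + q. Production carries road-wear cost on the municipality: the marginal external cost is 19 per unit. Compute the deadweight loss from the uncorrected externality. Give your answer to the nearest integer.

Market equilibrium (private): 6 + q = 116 - 3q → q_m = 27.5000.
Social marginal cost = private MC + MEC = 25 + q.
Set SMC = demand: 25 + q = 116 - 3q → q* = 22.7500.
Between q* and q_m the wedge SMC − demand runs linearly from 0 to MEC(q_m), so the loss is a triangle.
DWL = ½ × 4.7500 × 19.0000 = 45.1250.

DWL = 45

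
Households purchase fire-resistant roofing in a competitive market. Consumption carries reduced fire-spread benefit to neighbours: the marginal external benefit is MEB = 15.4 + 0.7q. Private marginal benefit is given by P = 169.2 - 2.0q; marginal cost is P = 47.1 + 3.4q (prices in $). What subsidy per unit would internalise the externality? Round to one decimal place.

Social marginal benefit = demand + MEB = 184.6 - 1.3q.
Set SMB = MC: 184.6 - 1.3q = 47.1 + 3.4q → q* = 29.2553.
The Pigouvian subsidy equals MEB at q*: 15.4 + 0.7×29.2553 = 35.8787.

subsidy = $35.9 per unit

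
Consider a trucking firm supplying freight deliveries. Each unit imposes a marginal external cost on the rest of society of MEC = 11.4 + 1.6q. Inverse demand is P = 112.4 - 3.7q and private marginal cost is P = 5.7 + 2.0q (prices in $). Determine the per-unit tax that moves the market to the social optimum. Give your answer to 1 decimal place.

tax = $32.3 per unit

Social marginal cost = private MC + MEC = 17.1 + 3.6q.
Set SMC = demand: 17.1 + 3.6q = 112.4 - 3.7q → q* = 13.0548.
The Pigouvian tax equals MEC at q*: 11.4 + 1.6×13.0548 = 32.2877.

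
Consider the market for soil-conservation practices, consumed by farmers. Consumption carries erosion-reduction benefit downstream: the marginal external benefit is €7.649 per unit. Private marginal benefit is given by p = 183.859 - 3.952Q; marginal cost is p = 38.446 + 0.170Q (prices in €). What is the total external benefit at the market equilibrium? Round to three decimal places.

€269.836

Market equilibrium (private): 38.446 + 0.170Q = 183.859 - 3.952Q → Q_m = 35.2773.
Total external benefit = MEB × Q_m = 7.649 × 35.2773 = 269.8361.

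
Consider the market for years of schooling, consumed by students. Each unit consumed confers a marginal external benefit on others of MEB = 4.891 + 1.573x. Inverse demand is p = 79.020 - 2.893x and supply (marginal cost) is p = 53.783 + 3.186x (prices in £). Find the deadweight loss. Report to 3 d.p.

Market equilibrium (private): 53.783 + 3.186x = 79.020 - 2.893x → x_m = 4.1515.
Social marginal benefit = demand + MEB = 83.911 - 1.320x.
Set SMB = MC: 83.911 - 1.320x = 53.783 + 3.186x → x* = 6.6862.
Between x* and x_m the wedge SMB − MC runs linearly from 0 to MEB(x_m), so the loss is a triangle.
DWL = ½ × 2.5347 × 11.4213 = 14.4748.

DWL = £14.475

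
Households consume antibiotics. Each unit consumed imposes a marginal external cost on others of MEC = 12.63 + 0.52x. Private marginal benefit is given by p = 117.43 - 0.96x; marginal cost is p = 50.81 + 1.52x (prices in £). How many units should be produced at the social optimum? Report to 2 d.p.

x* = 18.00

Social marginal benefit = demand − MEC = 104.80 - 1.48x.
Set SMB = MC: 104.80 - 1.48x = 50.81 + 1.52x → x* = 17.9967.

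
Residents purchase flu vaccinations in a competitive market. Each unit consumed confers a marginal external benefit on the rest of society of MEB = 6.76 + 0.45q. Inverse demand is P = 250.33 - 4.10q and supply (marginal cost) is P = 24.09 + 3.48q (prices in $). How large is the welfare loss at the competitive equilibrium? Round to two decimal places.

DWL = $28.59

Market equilibrium (private): 24.09 + 3.48q = 250.33 - 4.10q → q_m = 29.8470.
Social marginal benefit = demand + MEB = 257.09 - 3.65q.
Set SMB = MC: 257.09 - 3.65q = 24.09 + 3.48q → q* = 32.6788.
The loss is the area between SMB and MC from q* to q_m; with linear curves that's a triangle of height MEB(q_m).
DWL = ½ × 2.8318 × 20.1911 = 28.5886.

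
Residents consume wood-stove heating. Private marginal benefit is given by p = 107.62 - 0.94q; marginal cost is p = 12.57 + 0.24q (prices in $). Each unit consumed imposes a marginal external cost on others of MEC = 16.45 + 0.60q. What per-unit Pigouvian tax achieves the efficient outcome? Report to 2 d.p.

Social marginal benefit = demand − MEC = 91.17 - 1.54q.
Set SMB = MC: 91.17 - 1.54q = 12.57 + 0.24q → q* = 44.1573.
The Pigouvian tax equals MEC at q*: 16.45 + 0.60×44.1573 = 42.9444.

tax = $42.94 per unit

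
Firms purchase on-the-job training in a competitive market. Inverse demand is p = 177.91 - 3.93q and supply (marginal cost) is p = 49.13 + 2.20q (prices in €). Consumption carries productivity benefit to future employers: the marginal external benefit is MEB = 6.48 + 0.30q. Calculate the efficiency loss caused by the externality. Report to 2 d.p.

Market equilibrium (private): 49.13 + 2.20q = 177.91 - 3.93q → q_m = 21.0082.
Social marginal benefit = demand + MEB = 184.39 - 3.63q.
Set SMB = MC: 184.39 - 3.63q = 49.13 + 2.20q → q* = 23.2007.
The loss is the area between SMB and MC from q* to q_m; with linear curves that's a triangle of height MEB(q_m).
DWL = ½ × 2.1925 × 12.7824 = 14.0127.

DWL = €14.01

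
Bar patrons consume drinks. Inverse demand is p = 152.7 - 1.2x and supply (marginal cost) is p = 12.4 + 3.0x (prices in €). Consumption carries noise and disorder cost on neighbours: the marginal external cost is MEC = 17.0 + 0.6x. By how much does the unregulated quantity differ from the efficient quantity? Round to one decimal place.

Market equilibrium (private): 12.4 + 3.0x = 152.7 - 1.2x → x_m = 33.4048.
Social marginal benefit = demand − MEC = 135.7 - 1.8x.
Set SMB = MC: 135.7 - 1.8x = 12.4 + 3.0x → x* = 25.6875.
Gap = |33.4048 − 25.6875| = 7.7173.

7.7 units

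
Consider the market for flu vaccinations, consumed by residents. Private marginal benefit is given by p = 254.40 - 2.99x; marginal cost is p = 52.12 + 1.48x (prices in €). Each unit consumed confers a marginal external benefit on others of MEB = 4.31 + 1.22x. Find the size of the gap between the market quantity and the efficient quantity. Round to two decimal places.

Market equilibrium (private): 52.12 + 1.48x = 254.40 - 2.99x → x_m = 45.2528.
Social marginal benefit = demand + MEB = 258.71 - 1.77x.
Set SMB = MC: 258.71 - 1.77x = 52.12 + 1.48x → x* = 63.5662.
Gap = |45.2528 − 63.5662| = 18.3134.

18.31 units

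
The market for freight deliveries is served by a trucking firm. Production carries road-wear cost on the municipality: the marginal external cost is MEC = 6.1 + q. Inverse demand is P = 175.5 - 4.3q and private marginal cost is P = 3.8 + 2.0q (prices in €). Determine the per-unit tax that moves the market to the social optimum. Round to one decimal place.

Social marginal cost = private MC + MEC = 9.9 + 3.0q.
Set SMC = demand: 9.9 + 3.0q = 175.5 - 4.3q → q* = 22.6849.
The Pigouvian tax equals MEC at q*: 6.1 + 1.0×22.6849 = 28.7849.

tax = €28.8 per unit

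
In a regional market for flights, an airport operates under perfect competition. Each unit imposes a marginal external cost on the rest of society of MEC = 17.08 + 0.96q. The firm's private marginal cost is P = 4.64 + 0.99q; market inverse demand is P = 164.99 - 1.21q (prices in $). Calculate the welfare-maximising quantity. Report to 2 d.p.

q* = 45.34

Social marginal cost = private MC + MEC = 21.72 + 1.95q.
Set SMC = demand: 21.72 + 1.95q = 164.99 - 1.21q → q* = 45.3386.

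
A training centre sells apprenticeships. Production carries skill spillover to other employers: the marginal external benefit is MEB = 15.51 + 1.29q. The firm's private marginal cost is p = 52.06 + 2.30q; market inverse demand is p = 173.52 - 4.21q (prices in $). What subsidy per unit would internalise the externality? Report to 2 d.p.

subsidy = $49.36 per unit

Social marginal cost = private MC − MEB = 36.55 + 1.01q.
Set SMC = demand: 36.55 + 1.01q = 173.52 - 4.21q → q* = 26.2395.
The Pigouvian subsidy equals MEB at q*: 15.51 + 1.29×26.2395 = 49.3590.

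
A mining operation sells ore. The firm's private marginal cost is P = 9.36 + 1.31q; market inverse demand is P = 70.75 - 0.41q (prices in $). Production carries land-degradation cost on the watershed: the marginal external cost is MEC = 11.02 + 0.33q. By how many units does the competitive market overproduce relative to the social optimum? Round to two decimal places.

Market equilibrium (private): 9.36 + 1.31q = 70.75 - 0.41q → q_m = 35.6919.
Social marginal cost = private MC + MEC = 20.38 + 1.64q.
Set SMC = demand: 20.38 + 1.64q = 70.75 - 0.41q → q* = 24.5707.
Gap = |35.6919 − 24.5707| = 11.1212.

11.12 units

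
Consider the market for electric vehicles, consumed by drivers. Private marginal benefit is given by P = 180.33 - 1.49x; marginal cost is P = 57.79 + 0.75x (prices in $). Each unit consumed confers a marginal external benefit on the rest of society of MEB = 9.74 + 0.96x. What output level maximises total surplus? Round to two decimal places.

Social marginal benefit = demand + MEB = 190.07 - 0.53x.
Set SMB = MC: 190.07 - 0.53x = 57.79 + 0.75x → x* = 103.3438.

x* = 103.34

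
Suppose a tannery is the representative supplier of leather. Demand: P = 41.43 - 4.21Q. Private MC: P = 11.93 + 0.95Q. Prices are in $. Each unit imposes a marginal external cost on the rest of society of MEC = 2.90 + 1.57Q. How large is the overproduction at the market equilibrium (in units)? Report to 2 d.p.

Market equilibrium (private): 11.93 + 0.95Q = 41.43 - 4.21Q → Q_m = 5.7171.
Social marginal cost = private MC + MEC = 14.83 + 2.52Q.
Set SMC = demand: 14.83 + 2.52Q = 41.43 - 4.21Q → Q* = 3.9525.
Gap = |5.7171 − 3.9525| = 1.7646.

1.76 units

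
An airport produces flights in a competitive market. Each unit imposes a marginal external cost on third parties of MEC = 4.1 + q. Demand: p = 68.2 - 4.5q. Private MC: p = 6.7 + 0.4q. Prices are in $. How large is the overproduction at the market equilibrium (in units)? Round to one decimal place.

Market equilibrium (private): 6.7 + 0.4q = 68.2 - 4.5q → q_m = 12.5510.
Social marginal cost = private MC + MEC = 10.8 + 1.4q.
Set SMC = demand: 10.8 + 1.4q = 68.2 - 4.5q → q* = 9.7288.
Gap = |12.5510 − 9.7288| = 2.8222.

2.8 units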